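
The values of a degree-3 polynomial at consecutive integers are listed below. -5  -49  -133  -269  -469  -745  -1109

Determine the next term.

-1573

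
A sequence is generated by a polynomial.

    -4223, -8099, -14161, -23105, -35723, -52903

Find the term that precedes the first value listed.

-1933

D1: -3876  -6062  -8944  -12618  -17180
D2: -2186  -2882  -3674  -4562
D3: -696  -792  -888
D4: -96  -96
The fourth differences are constant at -96.
Work back: -696 + 96 = -600;  -2186 + 600 = -1586;  -3876 + 1586 = -2290;  -4223 + 2290 = -1933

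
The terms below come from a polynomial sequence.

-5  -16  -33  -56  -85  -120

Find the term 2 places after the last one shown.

D1: -11, -17, -23, -29, -35
D2: -6, -6, -6, -6
Second differences constant at -6.
-35 − 6 = -41;  -120 − 41 = -161
-41 − 6 = -47;  -161 − 47 = -208

-208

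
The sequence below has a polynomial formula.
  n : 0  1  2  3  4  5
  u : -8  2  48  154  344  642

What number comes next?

1072

D1: 10, 46, 106, 190, 298
D2: 36, 60, 84, 108
D3: 24, 24, 24
The third differences are constant (24).
108 + 24 = 132;  298 + 132 = 430;  642 + 430 = 1072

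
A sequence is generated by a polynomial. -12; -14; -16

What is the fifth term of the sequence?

Δ: -2, -2
Constant first difference = -2, so extend:
-16 − 2 = -18
-18 − 2 = -20

-20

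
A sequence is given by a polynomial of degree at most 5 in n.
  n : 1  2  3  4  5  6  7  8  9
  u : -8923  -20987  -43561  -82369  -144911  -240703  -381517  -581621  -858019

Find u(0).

-12064  -22574  -38808  -62542  -95792  -140814  -200104  -276398
-10510  -16234  -23734  -33250  -45022  -59290  -76294
-5724  -7500  -9516  -11772  -14268  -17004
-1776  -2016  -2256  -2496  -2736
-240  -240  -240  -240
The fifth differences are constant at -240.
Work back: -1776 + 240 = -1536;  -5724 + 1536 = -4188;  -10510 + 4188 = -6322;  -12064 + 6322 = -5742;  -8923 + 5742 = -3181

-3181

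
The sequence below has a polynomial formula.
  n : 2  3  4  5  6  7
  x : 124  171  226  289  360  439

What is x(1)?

Δ: 47, 55, 63, 71, 79
Δ²: 8, 8, 8, 8
The second differences are constant at 8.
Work back: 47 − 8 = 39;  124 − 39 = 85

85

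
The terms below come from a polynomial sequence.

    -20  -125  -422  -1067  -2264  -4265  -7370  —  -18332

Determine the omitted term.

-11927

Using the first 7 terms:
First differences: -105, -297, -645, -1197, -2001, -3105
Second differences: -192, -348, -552, -804, -1104
Third differences: -156, -204, -252, -300
Fourth differences: -48, -48, -48
Constant fourth difference = -48.
Extend forward: -300 − 48 = -348;  -1104 − 348 = -1452;  -3105 − 1452 = -4557;  -7370 − 4557 = -11927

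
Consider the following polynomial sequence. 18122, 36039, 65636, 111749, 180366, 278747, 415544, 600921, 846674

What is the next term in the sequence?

1166351

D1: 17917, 29597, 46113, 68617, 98381, 136797, 185377, 245753
D2: 11680, 16516, 22504, 29764, 38416, 48580, 60376
D3: 4836, 5988, 7260, 8652, 10164, 11796
D4: 1152, 1272, 1392, 1512, 1632
D5: 120, 120, 120, 120
Fifth differences constant at 120.
1632 + 120 = 1752;  11796 + 1752 = 13548;  60376 + 13548 = 73924;  245753 + 73924 = 319677;  846674 + 319677 = 1166351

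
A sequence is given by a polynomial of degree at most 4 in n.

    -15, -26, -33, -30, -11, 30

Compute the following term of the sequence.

-11  -7  3  19  41
4  10  16  22
6  6  6
The third differences are constant (6).
22 + 6 = 28;  41 + 28 = 69;  30 + 69 = 99

99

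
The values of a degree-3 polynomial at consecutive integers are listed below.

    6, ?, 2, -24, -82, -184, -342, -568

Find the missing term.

8

Using the last 6 terms:
Δ: -26  -58  -102  -158  -226
Δ²: -32  -44  -56  -68
Δ³: -12  -12  -12
Constant third difference = -12.
Extend backward: -32 + 12 = -20;  -26 + 20 = -6;  2 + 6 = 8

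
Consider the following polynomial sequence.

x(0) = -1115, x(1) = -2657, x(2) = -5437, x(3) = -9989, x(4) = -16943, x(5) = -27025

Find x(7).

-59957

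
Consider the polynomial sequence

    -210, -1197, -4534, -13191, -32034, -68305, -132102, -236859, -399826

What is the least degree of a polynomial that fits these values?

5

D1: -987, -3337, -8657, -18843, -36271, -63797, -104757, -162967
D2: -2350, -5320, -10186, -17428, -27526, -40960, -58210
D3: -2970, -4866, -7242, -10098, -13434, -17250
D4: -1896, -2376, -2856, -3336, -3816
D5: -480, -480, -480, -480
The fifth differences are constant, so the polynomial has degree 5.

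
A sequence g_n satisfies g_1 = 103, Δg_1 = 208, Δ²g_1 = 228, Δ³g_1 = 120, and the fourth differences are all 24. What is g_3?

747

Build the table forward from the leading diagonal:
Fourth differences: 24  24  24
Third differences: 120  144  168
Second differences: 228  348  492
First differences: 208  436  784
g: 103  311  747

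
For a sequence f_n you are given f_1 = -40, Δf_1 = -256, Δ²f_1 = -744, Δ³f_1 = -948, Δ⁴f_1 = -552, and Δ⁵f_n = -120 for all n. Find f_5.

Build the table forward from the leading diagonal:
Fifth differences: -120, -120, -120, -120, -120
Fourth differences: -552, -672, -792, -912, -1032
Third differences: -948, -1500, -2172, -2964, -3876
Second differences: -744, -1692, -3192, -5364, -8328
First differences: -256, -1000, -2692, -5884, -11248
f: -40, -296, -1296, -3988, -9872

-9872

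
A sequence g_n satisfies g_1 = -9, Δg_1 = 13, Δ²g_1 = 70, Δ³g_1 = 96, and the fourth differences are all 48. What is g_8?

Build the table forward from the leading diagonal:
Δ⁴: 48, 48, 48, 48, 48, 48, 48, 48
Δ³: 96, 144, 192, 240, 288, 336, 384, 432
Δ²: 70, 166, 310, 502, 742, 1030, 1366, 1750
Δ: 13, 83, 249, 559, 1061, 1803, 2833, 4199
g: -9, 4, 87, 336, 895, 1956, 3759, 6592

6592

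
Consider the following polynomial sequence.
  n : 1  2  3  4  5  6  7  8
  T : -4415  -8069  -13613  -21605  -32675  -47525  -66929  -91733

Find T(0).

-2165

Δ: -3654, -5544, -7992, -11070, -14850, -19404, -24804
Δ²: -1890, -2448, -3078, -3780, -4554, -5400
Δ³: -558, -630, -702, -774, -846
Δ⁴: -72, -72, -72, -72
The fourth differences are constant at -72.
Work back: -558 + 72 = -486;  -1890 + 486 = -1404;  -3654 + 1404 = -2250;  -4415 + 2250 = -2165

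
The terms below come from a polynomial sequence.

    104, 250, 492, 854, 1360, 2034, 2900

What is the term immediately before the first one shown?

D1: 146  242  362  506  674  866
D2: 96  120  144  168  192
D3: 24  24  24  24
The third differences are constant at 24.
Work back: 96 − 24 = 72;  146 − 72 = 74;  104 − 74 = 30

30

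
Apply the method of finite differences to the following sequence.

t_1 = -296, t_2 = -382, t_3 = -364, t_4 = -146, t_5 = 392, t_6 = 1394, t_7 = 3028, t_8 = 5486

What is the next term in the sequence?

First differences: -86, 18, 218, 538, 1002, 1634, 2458
Second differences: 104, 200, 320, 464, 632, 824
Third differences: 96, 120, 144, 168, 192
Fourth differences: 24, 24, 24, 24
Constant fourth difference = 24, so extend:
192 + 24 = 216;  824 + 216 = 1040;  2458 + 1040 = 3498;  5486 + 3498 = 8984

8984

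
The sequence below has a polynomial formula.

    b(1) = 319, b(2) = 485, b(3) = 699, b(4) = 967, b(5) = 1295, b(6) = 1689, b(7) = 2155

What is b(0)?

195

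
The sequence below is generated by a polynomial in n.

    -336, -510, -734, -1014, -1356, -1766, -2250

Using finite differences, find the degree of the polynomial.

-174, -224, -280, -342, -410, -484
-50, -56, -62, -68, -74
-6, -6, -6, -6
The third differences are constant, so the polynomial has degree 3.

3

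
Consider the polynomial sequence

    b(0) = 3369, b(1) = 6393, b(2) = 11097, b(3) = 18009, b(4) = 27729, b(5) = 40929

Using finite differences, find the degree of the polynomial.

4

Δ: 3024, 4704, 6912, 9720, 13200
Δ²: 1680, 2208, 2808, 3480
Δ³: 528, 600, 672
Δ⁴: 72, 72
The fourth differences are constant, so the polynomial has degree 4.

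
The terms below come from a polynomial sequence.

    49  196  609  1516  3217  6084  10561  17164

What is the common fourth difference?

First differences: 147, 413, 907, 1701, 2867, 4477, 6603
Second differences: 266, 494, 794, 1166, 1610, 2126
Third differences: 228, 300, 372, 444, 516
Fourth differences: 72, 72, 72, 72

72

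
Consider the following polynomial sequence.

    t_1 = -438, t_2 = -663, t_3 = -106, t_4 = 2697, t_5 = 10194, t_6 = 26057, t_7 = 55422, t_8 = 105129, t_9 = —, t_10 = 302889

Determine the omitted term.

Using the first 8 terms:
D1: -225, 557, 2803, 7497, 15863, 29365, 49707
D2: 782, 2246, 4694, 8366, 13502, 20342
D3: 1464, 2448, 3672, 5136, 6840
D4: 984, 1224, 1464, 1704
D5: 240, 240, 240
Constant fifth difference = 240.
Extend forward: 1704 + 240 = 1944;  6840 + 1944 = 8784;  20342 + 8784 = 29126;  49707 + 29126 = 78833;  105129 + 78833 = 183962

183962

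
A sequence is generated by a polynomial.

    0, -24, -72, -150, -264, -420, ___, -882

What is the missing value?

-624

Using the first 6 terms:
D1: -24, -48, -78, -114, -156
D2: -24, -30, -36, -42
D3: -6, -6, -6
Constant third difference = -6.
Extend forward: -42 − 6 = -48;  -156 − 48 = -204;  -420 − 204 = -624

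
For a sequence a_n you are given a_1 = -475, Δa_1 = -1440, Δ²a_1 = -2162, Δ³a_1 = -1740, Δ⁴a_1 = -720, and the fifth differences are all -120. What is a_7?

-87865

Build the table forward from the leading diagonal:
D5: -120, -120, -120, -120, -120, -120, -120
D4: -720, -840, -960, -1080, -1200, -1320, -1440
D3: -1740, -2460, -3300, -4260, -5340, -6540, -7860
D2: -2162, -3902, -6362, -9662, -13922, -19262, -25802
D1: -1440, -3602, -7504, -13866, -23528, -37450, -56712
a: -475, -1915, -5517, -13021, -26887, -50415, -87865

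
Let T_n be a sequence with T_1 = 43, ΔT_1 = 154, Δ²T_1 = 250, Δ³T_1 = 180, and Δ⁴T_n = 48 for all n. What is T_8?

14351

Build the table forward from the leading diagonal:
Fourth differences: 48  48  48  48  48  48  48  48
Third differences: 180  228  276  324  372  420  468  516
Second differences: 250  430  658  934  1258  1630  2050  2518
First differences: 154  404  834  1492  2426  3684  5314  7364
T: 43  197  601  1435  2927  5353  9037  14351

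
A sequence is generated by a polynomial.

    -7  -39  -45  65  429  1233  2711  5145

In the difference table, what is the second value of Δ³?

First differences: -32, -6, 110, 364, 804, 1478, 2434
Second differences: 26, 116, 254, 440, 674, 956
Third differences: 90, 138, 186, 234, 282
Fourth differences: 48, 48, 48, 48

138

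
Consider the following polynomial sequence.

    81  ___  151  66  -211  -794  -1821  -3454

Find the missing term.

134

Using the last 6 terms:
Δ: -85, -277, -583, -1027, -1633
Δ²: -192, -306, -444, -606
Δ³: -114, -138, -162
Δ⁴: -24, -24
Constant fourth difference = -24.
Extend backward: -114 + 24 = -90;  -192 + 90 = -102;  -85 + 102 = 17;  151 − 17 = 134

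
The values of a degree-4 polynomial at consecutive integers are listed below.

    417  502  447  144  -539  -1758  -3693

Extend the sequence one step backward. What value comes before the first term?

276

First differences: 85  -55  -303  -683  -1219  -1935
Second differences: -140  -248  -380  -536  -716
Third differences: -108  -132  -156  -180
Fourth differences: -24  -24  -24
The fourth differences are constant at -24.
Work back: -108 + 24 = -84;  -140 + 84 = -56;  85 + 56 = 141;  417 − 141 = 276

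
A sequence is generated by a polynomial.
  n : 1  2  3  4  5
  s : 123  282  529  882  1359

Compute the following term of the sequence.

Δ: 159  247  353  477
Δ²: 88  106  124
Δ³: 18  18
The third differences are constant (18).
124 + 18 = 142;  477 + 142 = 619;  1359 + 619 = 1978

1978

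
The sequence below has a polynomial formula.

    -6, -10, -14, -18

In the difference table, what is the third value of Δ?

-4

D1: -4, -4, -4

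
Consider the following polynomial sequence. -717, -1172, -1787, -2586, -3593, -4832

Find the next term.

-6327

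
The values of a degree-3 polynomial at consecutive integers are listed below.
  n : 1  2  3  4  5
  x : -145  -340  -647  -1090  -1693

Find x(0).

D1: -195  -307  -443  -603
D2: -112  -136  -160
D3: -24  -24
The third differences are constant at -24.
Work back: -112 + 24 = -88;  -195 + 88 = -107;  -145 + 107 = -38

-38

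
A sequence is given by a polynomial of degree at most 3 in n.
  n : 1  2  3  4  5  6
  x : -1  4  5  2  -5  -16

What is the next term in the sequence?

D1: 5 , 1 , -3 , -7 , -11
D2: -4 , -4 , -4 , -4
The second differences are constant (-4).
-11 − 4 = -15;  -16 − 15 = -31

-31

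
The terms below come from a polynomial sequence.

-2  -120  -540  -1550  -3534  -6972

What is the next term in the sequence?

-12440

First differences: -118, -420, -1010, -1984, -3438
Second differences: -302, -590, -974, -1454
Third differences: -288, -384, -480
Fourth differences: -96, -96
Constant fourth difference = -96, so extend:
-480 − 96 = -576;  -1454 − 576 = -2030;  -3438 − 2030 = -5468;  -6972 − 5468 = -12440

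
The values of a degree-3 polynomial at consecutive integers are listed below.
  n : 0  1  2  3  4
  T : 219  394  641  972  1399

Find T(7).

3376

175, 247, 331, 427
72, 84, 96
12, 12
Third differences constant at 12.
96 + 12 = 108;  427 + 108 = 535;  1399 + 535 = 1934
108 + 12 = 120;  535 + 120 = 655;  1934 + 655 = 2589
120 + 12 = 132;  655 + 132 = 787;  2589 + 787 = 3376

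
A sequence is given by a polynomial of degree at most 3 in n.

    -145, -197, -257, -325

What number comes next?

First differences: -52 , -60 , -68
Second differences: -8 , -8
Constant second difference = -8, so extend:
-68 − 8 = -76;  -325 − 76 = -401

-401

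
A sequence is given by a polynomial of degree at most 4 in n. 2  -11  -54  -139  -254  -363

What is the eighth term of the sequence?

-299

Δ: -13, -43, -85, -115, -109
Δ²: -30, -42, -30, 6
Δ³: -12, 12, 36
Δ⁴: 24, 24
Constant fourth difference = 24, so extend:
36 + 24 = 60;  6 + 60 = 66;  -109 + 66 = -43;  -363 − 43 = -406
60 + 24 = 84;  66 + 84 = 150;  -43 + 150 = 107;  -406 + 107 = -299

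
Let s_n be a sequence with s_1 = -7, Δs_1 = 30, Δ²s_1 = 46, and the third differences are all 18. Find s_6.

Build the table forward from the leading diagonal:
Δ³: 18  18  18  18  18  18
Δ²: 46  64  82  100  118  136
Δ: 30  76  140  222  322  440
s: -7  23  99  239  461  783

783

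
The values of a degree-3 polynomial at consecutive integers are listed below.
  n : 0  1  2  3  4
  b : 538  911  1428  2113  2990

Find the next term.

Δ: 373  517  685  877
Δ²: 144  168  192
Δ³: 24  24
Third differences constant at 24.
192 + 24 = 216;  877 + 216 = 1093;  2990 + 1093 = 4083

4083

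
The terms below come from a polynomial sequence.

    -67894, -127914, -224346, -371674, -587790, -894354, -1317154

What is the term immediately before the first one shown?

-32850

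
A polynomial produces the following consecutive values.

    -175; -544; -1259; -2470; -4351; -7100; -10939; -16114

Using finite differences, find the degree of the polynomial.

D1: -369, -715, -1211, -1881, -2749, -3839, -5175
D2: -346, -496, -670, -868, -1090, -1336
D3: -150, -174, -198, -222, -246
D4: -24, -24, -24, -24
The fourth differences are constant, so the polynomial has degree 4.

4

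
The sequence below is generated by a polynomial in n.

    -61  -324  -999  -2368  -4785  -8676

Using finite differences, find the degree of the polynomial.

4

-263, -675, -1369, -2417, -3891
-412, -694, -1048, -1474
-282, -354, -426
-72, -72
The fourth differences are constant, so the polynomial has degree 4.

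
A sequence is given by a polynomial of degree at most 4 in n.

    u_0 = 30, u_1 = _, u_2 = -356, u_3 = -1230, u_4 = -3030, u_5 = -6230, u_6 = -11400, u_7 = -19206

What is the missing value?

-30

Using the last 6 terms:
Δ: -874  -1800  -3200  -5170  -7806
Δ²: -926  -1400  -1970  -2636
Δ³: -474  -570  -666
Δ⁴: -96  -96
Constant fourth difference = -96.
Extend backward: -474 + 96 = -378;  -926 + 378 = -548;  -874 + 548 = -326;  -356 + 326 = -30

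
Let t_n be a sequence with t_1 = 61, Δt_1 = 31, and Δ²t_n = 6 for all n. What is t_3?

Build the table forward from the leading diagonal:
D2: 6  6  6
D1: 31  37  43
t: 61  92  129

129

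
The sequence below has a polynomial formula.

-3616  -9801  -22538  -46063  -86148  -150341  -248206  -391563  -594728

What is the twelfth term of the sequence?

-1748711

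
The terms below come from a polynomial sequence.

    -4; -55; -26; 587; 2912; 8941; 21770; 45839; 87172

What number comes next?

153617

First differences: -51 , 29 , 613 , 2325 , 6029 , 12829 , 24069 , 41333
Second differences: 80 , 584 , 1712 , 3704 , 6800 , 11240 , 17264
Third differences: 504 , 1128 , 1992 , 3096 , 4440 , 6024
Fourth differences: 624 , 864 , 1104 , 1344 , 1584
Fifth differences: 240 , 240 , 240 , 240
Fifth differences constant at 240.
1584 + 240 = 1824;  6024 + 1824 = 7848;  17264 + 7848 = 25112;  41333 + 25112 = 66445;  87172 + 66445 = 153617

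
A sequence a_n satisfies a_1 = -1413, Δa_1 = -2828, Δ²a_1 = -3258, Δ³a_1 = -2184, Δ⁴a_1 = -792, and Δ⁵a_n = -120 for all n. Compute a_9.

-299725

Build the table forward from the leading diagonal:
Δ⁵: -120  -120  -120  -120  -120  -120  -120  -120  -120
Δ⁴: -792  -912  -1032  -1152  -1272  -1392  -1512  -1632  -1752
Δ³: -2184  -2976  -3888  -4920  -6072  -7344  -8736  -10248  -11880
Δ²: -3258  -5442  -8418  -12306  -17226  -23298  -30642  -39378  -49626
Δ: -2828  -6086  -11528  -19946  -32252  -49478  -72776  -103418  -142796
a: -1413  -4241  -10327  -21855  -41801  -74053  -123531  -196307  -299725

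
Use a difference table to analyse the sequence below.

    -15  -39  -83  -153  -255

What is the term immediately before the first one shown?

-24, -44, -70, -102
-20, -26, -32
-6, -6
The third differences are constant at -6.
Work back: -20 + 6 = -14;  -24 + 14 = -10;  -15 + 10 = -5

-5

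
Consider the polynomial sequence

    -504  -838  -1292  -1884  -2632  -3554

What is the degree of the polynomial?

-334, -454, -592, -748, -922
-120, -138, -156, -174
-18, -18, -18
The third differences are constant, so the polynomial has degree 3.

3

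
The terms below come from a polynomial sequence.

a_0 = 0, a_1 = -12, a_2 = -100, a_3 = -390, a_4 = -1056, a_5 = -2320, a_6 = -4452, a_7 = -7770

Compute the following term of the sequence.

D1: -12, -88, -290, -666, -1264, -2132, -3318
D2: -76, -202, -376, -598, -868, -1186
D3: -126, -174, -222, -270, -318
D4: -48, -48, -48, -48
Constant fourth difference = -48, so extend:
-318 − 48 = -366;  -1186 − 366 = -1552;  -3318 − 1552 = -4870;  -7770 − 4870 = -12640

-12640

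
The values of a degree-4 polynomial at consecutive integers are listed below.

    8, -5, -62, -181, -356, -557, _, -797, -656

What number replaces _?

-730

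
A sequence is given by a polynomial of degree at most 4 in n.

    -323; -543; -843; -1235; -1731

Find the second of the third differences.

-12

D1: -220, -300, -392, -496
D2: -80, -92, -104
D3: -12, -12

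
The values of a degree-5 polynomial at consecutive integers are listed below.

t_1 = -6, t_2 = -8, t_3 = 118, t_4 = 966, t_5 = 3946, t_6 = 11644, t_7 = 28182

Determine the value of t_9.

D1: -2  126  848  2980  7698  16538
D2: 128  722  2132  4718  8840
D3: 594  1410  2586  4122
D4: 816  1176  1536
D5: 360  360
The fifth differences are constant (360).
1536 + 360 = 1896;  4122 + 1896 = 6018;  8840 + 6018 = 14858;  16538 + 14858 = 31396;  28182 + 31396 = 59578
1896 + 360 = 2256;  6018 + 2256 = 8274;  14858 + 8274 = 23132;  31396 + 23132 = 54528;  59578 + 54528 = 114106

114106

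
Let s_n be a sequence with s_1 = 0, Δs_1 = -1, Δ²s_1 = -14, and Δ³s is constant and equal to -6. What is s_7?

Build the table forward from the leading diagonal:
Third differences: -6  -6  -6  -6  -6  -6  -6
Second differences: -14  -20  -26  -32  -38  -44  -50
First differences: -1  -15  -35  -61  -93  -131  -175
s: 0  -1  -16  -51  -112  -205  -336

-336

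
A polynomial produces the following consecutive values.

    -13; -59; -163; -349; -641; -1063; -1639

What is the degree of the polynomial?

Δ: -46, -104, -186, -292, -422, -576
Δ²: -58, -82, -106, -130, -154
Δ³: -24, -24, -24, -24
The third differences are constant, so the polynomial has degree 3.

3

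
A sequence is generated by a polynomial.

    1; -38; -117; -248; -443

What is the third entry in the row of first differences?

Δ: -39, -79, -131, -195
Δ²: -40, -52, -64
Δ³: -12, -12

-131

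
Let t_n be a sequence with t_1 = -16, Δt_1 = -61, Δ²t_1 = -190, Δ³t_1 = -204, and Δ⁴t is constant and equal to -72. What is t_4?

Build the table forward from the leading diagonal:
Δ⁴: -72  -72  -72  -72
Δ³: -204  -276  -348  -420
Δ²: -190  -394  -670  -1018
Δ: -61  -251  -645  -1315
t: -16  -77  -328  -973

-973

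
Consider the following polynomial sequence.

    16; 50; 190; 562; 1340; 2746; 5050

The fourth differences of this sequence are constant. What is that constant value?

D1: 34, 140, 372, 778, 1406, 2304
D2: 106, 232, 406, 628, 898
D3: 126, 174, 222, 270
D4: 48, 48, 48

48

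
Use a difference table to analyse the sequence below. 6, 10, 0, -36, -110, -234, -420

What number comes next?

-680

D1: 4, -10, -36, -74, -124, -186
D2: -14, -26, -38, -50, -62
D3: -12, -12, -12, -12
The third differences are constant (-12).
-62 − 12 = -74;  -186 − 74 = -260;  -420 − 260 = -680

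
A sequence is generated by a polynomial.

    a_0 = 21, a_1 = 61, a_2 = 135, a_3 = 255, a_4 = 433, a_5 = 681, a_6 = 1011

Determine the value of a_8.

1965

40, 74, 120, 178, 248, 330
34, 46, 58, 70, 82
12, 12, 12, 12
Third differences constant at 12.
82 + 12 = 94;  330 + 94 = 424;  1011 + 424 = 1435
94 + 12 = 106;  424 + 106 = 530;  1435 + 530 = 1965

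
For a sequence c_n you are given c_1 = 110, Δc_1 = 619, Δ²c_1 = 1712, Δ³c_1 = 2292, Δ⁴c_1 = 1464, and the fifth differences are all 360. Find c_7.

Build the table forward from the leading diagonal:
D5: 360  360  360  360  360  360  360
D4: 1464  1824  2184  2544  2904  3264  3624
D3: 2292  3756  5580  7764  10308  13212  16476
D2: 1712  4004  7760  13340  21104  31412  44624
D1: 619  2331  6335  14095  27435  48539  79951
c: 110  729  3060  9395  23490  50925  99464

99464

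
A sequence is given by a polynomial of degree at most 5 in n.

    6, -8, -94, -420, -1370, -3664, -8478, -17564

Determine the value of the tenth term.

-59160

First differences: -14, -86, -326, -950, -2294, -4814, -9086
Second differences: -72, -240, -624, -1344, -2520, -4272
Third differences: -168, -384, -720, -1176, -1752
Fourth differences: -216, -336, -456, -576
Fifth differences: -120, -120, -120
Fifth differences constant at -120.
-576 − 120 = -696;  -1752 − 696 = -2448;  -4272 − 2448 = -6720;  -9086 − 6720 = -15806;  -17564 − 15806 = -33370
-696 − 120 = -816;  -2448 − 816 = -3264;  -6720 − 3264 = -9984;  -15806 − 9984 = -25790;  -33370 − 25790 = -59160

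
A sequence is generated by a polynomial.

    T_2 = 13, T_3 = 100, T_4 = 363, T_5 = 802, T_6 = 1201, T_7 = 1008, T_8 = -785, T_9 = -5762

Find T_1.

6

87  263  439  399  -193  -1793  -4977
176  176  -40  -592  -1600  -3184
0  -216  -552  -1008  -1584
-216  -336  -456  -576
-120  -120  -120
The fifth differences are constant at -120.
Work back: -216 + 120 = -96;  0 + 96 = 96;  176 − 96 = 80;  87 − 80 = 7;  13 − 7 = 6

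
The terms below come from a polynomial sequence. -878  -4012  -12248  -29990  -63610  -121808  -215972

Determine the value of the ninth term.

D1: -3134 , -8236 , -17742 , -33620 , -58198 , -94164
D2: -5102 , -9506 , -15878 , -24578 , -35966
D3: -4404 , -6372 , -8700 , -11388
D4: -1968 , -2328 , -2688
D5: -360 , -360
Constant fifth difference = -360, so extend:
-2688 − 360 = -3048;  -11388 − 3048 = -14436;  -35966 − 14436 = -50402;  -94164 − 50402 = -144566;  -215972 − 144566 = -360538
-3048 − 360 = -3408;  -14436 − 3408 = -17844;  -50402 − 17844 = -68246;  -144566 − 68246 = -212812;  -360538 − 212812 = -573350

-573350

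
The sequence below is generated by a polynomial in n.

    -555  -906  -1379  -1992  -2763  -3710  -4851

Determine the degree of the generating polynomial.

3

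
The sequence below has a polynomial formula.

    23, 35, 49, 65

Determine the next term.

First differences: 12, 14, 16
Second differences: 2, 2
Constant second difference = 2, so extend:
16 + 2 = 18;  65 + 18 = 83

83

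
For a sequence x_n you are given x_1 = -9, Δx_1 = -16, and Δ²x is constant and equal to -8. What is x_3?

Build the table forward from the leading diagonal:
Δ²: -8  -8  -8
Δ: -16  -24  -32
x: -9  -25  -49

-49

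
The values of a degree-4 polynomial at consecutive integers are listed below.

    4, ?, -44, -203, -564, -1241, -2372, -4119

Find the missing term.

3

Using the last 6 terms:
-159, -361, -677, -1131, -1747
-202, -316, -454, -616
-114, -138, -162
-24, -24
Constant fourth difference = -24.
Extend backward: -114 + 24 = -90;  -202 + 90 = -112;  -159 + 112 = -47;  -44 + 47 = 3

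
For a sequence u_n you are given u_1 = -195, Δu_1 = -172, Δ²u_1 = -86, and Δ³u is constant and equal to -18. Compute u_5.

-1471

Build the table forward from the leading diagonal:
Third differences: -18, -18, -18, -18, -18
Second differences: -86, -104, -122, -140, -158
First differences: -172, -258, -362, -484, -624
u: -195, -367, -625, -987, -1471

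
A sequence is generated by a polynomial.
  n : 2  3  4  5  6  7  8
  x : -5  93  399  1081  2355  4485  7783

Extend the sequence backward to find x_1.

D1: 98, 306, 682, 1274, 2130, 3298
D2: 208, 376, 592, 856, 1168
D3: 168, 216, 264, 312
D4: 48, 48, 48
The fourth differences are constant at 48.
Work back: 168 − 48 = 120;  208 − 120 = 88;  98 − 88 = 10;  -5 − 10 = -15

-15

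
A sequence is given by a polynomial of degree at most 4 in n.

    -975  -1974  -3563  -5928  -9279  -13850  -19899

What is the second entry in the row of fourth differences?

D1: -999, -1589, -2365, -3351, -4571, -6049
D2: -590, -776, -986, -1220, -1478
D3: -186, -210, -234, -258
D4: -24, -24, -24

-24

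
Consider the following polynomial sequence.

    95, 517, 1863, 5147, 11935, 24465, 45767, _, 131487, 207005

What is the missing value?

79783

Using the first 7 terms:
Δ: 422, 1346, 3284, 6788, 12530, 21302
Δ²: 924, 1938, 3504, 5742, 8772
Δ³: 1014, 1566, 2238, 3030
Δ⁴: 552, 672, 792
Δ⁵: 120, 120
Constant fifth difference = 120.
Extend forward: 792 + 120 = 912;  3030 + 912 = 3942;  8772 + 3942 = 12714;  21302 + 12714 = 34016;  45767 + 34016 = 79783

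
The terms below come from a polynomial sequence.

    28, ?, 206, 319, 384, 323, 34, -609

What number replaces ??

99

Using the last 6 terms:
First differences: 113, 65, -61, -289, -643
Second differences: -48, -126, -228, -354
Third differences: -78, -102, -126
Fourth differences: -24, -24
Constant fourth difference = -24.
Extend backward: -78 + 24 = -54;  -48 + 54 = 6;  113 − 6 = 107;  206 − 107 = 99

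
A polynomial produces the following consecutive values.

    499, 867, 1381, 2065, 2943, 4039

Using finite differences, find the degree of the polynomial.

D1: 368, 514, 684, 878, 1096
D2: 146, 170, 194, 218
D3: 24, 24, 24
The third differences are constant, so the polynomial has degree 3.

3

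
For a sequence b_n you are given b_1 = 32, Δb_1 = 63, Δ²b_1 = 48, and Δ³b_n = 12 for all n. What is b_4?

377

Build the table forward from the leading diagonal:
Third differences: 12  12  12  12
Second differences: 48  60  72  84
First differences: 63  111  171  243
b: 32  95  206  377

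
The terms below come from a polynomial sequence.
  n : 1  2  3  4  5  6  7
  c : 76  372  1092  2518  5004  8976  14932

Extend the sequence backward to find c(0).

First differences: 296, 720, 1426, 2486, 3972, 5956
Second differences: 424, 706, 1060, 1486, 1984
Third differences: 282, 354, 426, 498
Fourth differences: 72, 72, 72
The fourth differences are constant at 72.
Work back: 282 − 72 = 210;  424 − 210 = 214;  296 − 214 = 82;  76 − 82 = -6

-6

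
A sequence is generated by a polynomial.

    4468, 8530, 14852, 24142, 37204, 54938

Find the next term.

78340

D1: 4062, 6322, 9290, 13062, 17734
D2: 2260, 2968, 3772, 4672
D3: 708, 804, 900
D4: 96, 96
Fourth differences constant at 96.
900 + 96 = 996;  4672 + 996 = 5668;  17734 + 5668 = 23402;  54938 + 23402 = 78340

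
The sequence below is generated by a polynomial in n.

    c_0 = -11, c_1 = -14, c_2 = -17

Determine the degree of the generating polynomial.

Δ: -3, -3
The first differences are constant, so the polynomial has degree 1.

1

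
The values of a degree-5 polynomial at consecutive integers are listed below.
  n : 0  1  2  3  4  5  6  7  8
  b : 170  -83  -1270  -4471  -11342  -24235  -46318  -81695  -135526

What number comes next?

Δ: -253, -1187, -3201, -6871, -12893, -22083, -35377, -53831
Δ²: -934, -2014, -3670, -6022, -9190, -13294, -18454
Δ³: -1080, -1656, -2352, -3168, -4104, -5160
Δ⁴: -576, -696, -816, -936, -1056
Δ⁵: -120, -120, -120, -120
Fifth differences constant at -120.
-1056 − 120 = -1176;  -5160 − 1176 = -6336;  -18454 − 6336 = -24790;  -53831 − 24790 = -78621;  -135526 − 78621 = -214147

-214147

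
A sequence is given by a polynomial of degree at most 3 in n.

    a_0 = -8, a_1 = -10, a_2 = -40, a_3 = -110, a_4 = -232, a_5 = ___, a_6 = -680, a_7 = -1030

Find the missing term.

-418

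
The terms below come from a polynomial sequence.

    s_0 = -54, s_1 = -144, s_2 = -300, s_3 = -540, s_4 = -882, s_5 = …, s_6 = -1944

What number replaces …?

-1344

Using the first 5 terms:
-90  -156  -240  -342
-66  -84  -102
-18  -18
Constant third difference = -18.
Extend forward: -102 − 18 = -120;  -342 − 120 = -462;  -882 − 462 = -1344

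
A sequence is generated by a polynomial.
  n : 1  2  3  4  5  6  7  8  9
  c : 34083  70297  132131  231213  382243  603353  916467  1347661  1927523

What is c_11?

3680323

First differences: 36214, 61834, 99082, 151030, 221110, 313114, 431194, 579862
Second differences: 25620, 37248, 51948, 70080, 92004, 118080, 148668
Third differences: 11628, 14700, 18132, 21924, 26076, 30588
Fourth differences: 3072, 3432, 3792, 4152, 4512
Fifth differences: 360, 360, 360, 360
Fifth differences constant at 360.
4512 + 360 = 4872;  30588 + 4872 = 35460;  148668 + 35460 = 184128;  579862 + 184128 = 763990;  1927523 + 763990 = 2691513
4872 + 360 = 5232;  35460 + 5232 = 40692;  184128 + 40692 = 224820;  763990 + 224820 = 988810;  2691513 + 988810 = 3680323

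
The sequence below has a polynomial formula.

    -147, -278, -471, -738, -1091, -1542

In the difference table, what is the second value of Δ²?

D1: -131, -193, -267, -353, -451
D2: -62, -74, -86, -98
D3: -12, -12, -12

-74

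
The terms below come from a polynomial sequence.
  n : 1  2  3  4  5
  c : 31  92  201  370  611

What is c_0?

6

First differences: 61, 109, 169, 241
Second differences: 48, 60, 72
Third differences: 12, 12
The third differences are constant at 12.
Work back: 48 − 12 = 36;  61 − 36 = 25;  31 − 25 = 6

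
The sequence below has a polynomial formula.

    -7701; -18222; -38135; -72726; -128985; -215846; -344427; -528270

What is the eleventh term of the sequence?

-1588191

D1: -10521 , -19913 , -34591 , -56259 , -86861 , -128581 , -183843
D2: -9392 , -14678 , -21668 , -30602 , -41720 , -55262
D3: -5286 , -6990 , -8934 , -11118 , -13542
D4: -1704 , -1944 , -2184 , -2424
D5: -240 , -240 , -240
The fifth differences are constant (-240).
-2424 − 240 = -2664;  -13542 − 2664 = -16206;  -55262 − 16206 = -71468;  -183843 − 71468 = -255311;  -528270 − 255311 = -783581
-2664 − 240 = -2904;  -16206 − 2904 = -19110;  -71468 − 19110 = -90578;  -255311 − 90578 = -345889;  -783581 − 345889 = -1129470
-2904 − 240 = -3144;  -19110 − 3144 = -22254;  -90578 − 22254 = -112832;  -345889 − 112832 = -458721;  -1129470 − 458721 = -1588191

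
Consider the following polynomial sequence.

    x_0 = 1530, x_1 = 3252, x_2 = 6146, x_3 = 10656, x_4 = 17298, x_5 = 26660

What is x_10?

1722, 2894, 4510, 6642, 9362
1172, 1616, 2132, 2720
444, 516, 588
72, 72
Fourth differences constant at 72.
588 + 72 = 660;  2720 + 660 = 3380;  9362 + 3380 = 12742;  26660 + 12742 = 39402
660 + 72 = 732;  3380 + 732 = 4112;  12742 + 4112 = 16854;  39402 + 16854 = 56256
732 + 72 = 804;  4112 + 804 = 4916;  16854 + 4916 = 21770;  56256 + 21770 = 78026
804 + 72 = 876;  4916 + 876 = 5792;  21770 + 5792 = 27562;  78026 + 27562 = 105588
876 + 72 = 948;  5792 + 948 = 6740;  27562 + 6740 = 34302;  105588 + 34302 = 139890

139890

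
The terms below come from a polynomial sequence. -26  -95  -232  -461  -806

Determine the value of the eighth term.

-2777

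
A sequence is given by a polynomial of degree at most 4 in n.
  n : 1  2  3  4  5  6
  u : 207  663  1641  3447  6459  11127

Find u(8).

Δ: 456, 978, 1806, 3012, 4668
Δ²: 522, 828, 1206, 1656
Δ³: 306, 378, 450
Δ⁴: 72, 72
Constant fourth difference = 72, so extend:
450 + 72 = 522;  1656 + 522 = 2178;  4668 + 2178 = 6846;  11127 + 6846 = 17973
522 + 72 = 594;  2178 + 594 = 2772;  6846 + 2772 = 9618;  17973 + 9618 = 27591

27591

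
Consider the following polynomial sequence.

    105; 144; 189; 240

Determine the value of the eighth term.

39, 45, 51
6, 6
Second differences constant at 6.
51 + 6 = 57;  240 + 57 = 297
57 + 6 = 63;  297 + 63 = 360
63 + 6 = 69;  360 + 69 = 429
69 + 6 = 75;  429 + 75 = 504

504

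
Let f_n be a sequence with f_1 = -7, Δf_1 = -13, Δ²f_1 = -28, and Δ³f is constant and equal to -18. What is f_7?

Build the table forward from the leading diagonal:
Third differences: -18, -18, -18, -18, -18, -18, -18
Second differences: -28, -46, -64, -82, -100, -118, -136
First differences: -13, -41, -87, -151, -233, -333, -451
f: -7, -20, -61, -148, -299, -532, -865

-865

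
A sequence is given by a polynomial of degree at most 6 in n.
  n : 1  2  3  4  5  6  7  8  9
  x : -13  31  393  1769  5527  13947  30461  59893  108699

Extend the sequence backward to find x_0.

Δ: 44  362  1376  3758  8420  16514  29432  48806
Δ²: 318  1014  2382  4662  8094  12918  19374
Δ³: 696  1368  2280  3432  4824  6456
Δ⁴: 672  912  1152  1392  1632
Δ⁵: 240  240  240  240
The fifth differences are constant at 240.
Work back: 672 − 240 = 432;  696 − 432 = 264;  318 − 264 = 54;  44 − 54 = -10;  -13 + 10 = -3

-3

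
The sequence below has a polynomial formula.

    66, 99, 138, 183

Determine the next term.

Δ: 33, 39, 45
Δ²: 6, 6
Constant second difference = 6, so extend:
45 + 6 = 51;  183 + 51 = 234

234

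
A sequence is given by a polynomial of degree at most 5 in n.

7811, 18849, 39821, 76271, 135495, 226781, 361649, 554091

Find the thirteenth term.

D1: 11038, 20972, 36450, 59224, 91286, 134868, 192442
D2: 9934, 15478, 22774, 32062, 43582, 57574
D3: 5544, 7296, 9288, 11520, 13992
D4: 1752, 1992, 2232, 2472
D5: 240, 240, 240
Fifth differences constant at 240.
2472 + 240 = 2712;  13992 + 2712 = 16704;  57574 + 16704 = 74278;  192442 + 74278 = 266720;  554091 + 266720 = 820811
2712 + 240 = 2952;  16704 + 2952 = 19656;  74278 + 19656 = 93934;  266720 + 93934 = 360654;  820811 + 360654 = 1181465
2952 + 240 = 3192;  19656 + 3192 = 22848;  93934 + 22848 = 116782;  360654 + 116782 = 477436;  1181465 + 477436 = 1658901
3192 + 240 = 3432;  22848 + 3432 = 26280;  116782 + 26280 = 143062;  477436 + 143062 = 620498;  1658901 + 620498 = 2279399
3432 + 240 = 3672;  26280 + 3672 = 29952;  143062 + 29952 = 173014;  620498 + 173014 = 793512;  2279399 + 793512 = 3072911

3072911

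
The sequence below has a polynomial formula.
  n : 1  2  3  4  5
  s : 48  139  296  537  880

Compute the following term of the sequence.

91, 157, 241, 343
66, 84, 102
18, 18
Third differences constant at 18.
102 + 18 = 120;  343 + 120 = 463;  880 + 463 = 1343

1343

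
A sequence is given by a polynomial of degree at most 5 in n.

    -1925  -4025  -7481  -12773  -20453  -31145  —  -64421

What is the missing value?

-45545

Using the first 6 terms:
First differences: -2100, -3456, -5292, -7680, -10692
Second differences: -1356, -1836, -2388, -3012
Third differences: -480, -552, -624
Fourth differences: -72, -72
Constant fourth difference = -72.
Extend forward: -624 − 72 = -696;  -3012 − 696 = -3708;  -10692 − 3708 = -14400;  -31145 − 14400 = -45545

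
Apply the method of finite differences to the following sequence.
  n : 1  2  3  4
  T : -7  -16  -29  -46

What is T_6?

-9  -13  -17
-4  -4
The second differences are constant (-4).
-17 − 4 = -21;  -46 − 21 = -67
-21 − 4 = -25;  -67 − 25 = -92

-92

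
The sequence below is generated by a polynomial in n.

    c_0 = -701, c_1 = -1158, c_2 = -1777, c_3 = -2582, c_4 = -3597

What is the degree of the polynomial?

3

-457, -619, -805, -1015
-162, -186, -210
-24, -24
The third differences are constant, so the polynomial has degree 3.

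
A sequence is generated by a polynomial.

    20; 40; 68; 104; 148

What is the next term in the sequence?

200

First differences: 20, 28, 36, 44
Second differences: 8, 8, 8
Second differences constant at 8.
44 + 8 = 52;  148 + 52 = 200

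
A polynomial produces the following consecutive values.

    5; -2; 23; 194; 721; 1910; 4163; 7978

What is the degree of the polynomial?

-7, 25, 171, 527, 1189, 2253, 3815
32, 146, 356, 662, 1064, 1562
114, 210, 306, 402, 498
96, 96, 96, 96
The fourth differences are constant, so the polynomial has degree 4.

4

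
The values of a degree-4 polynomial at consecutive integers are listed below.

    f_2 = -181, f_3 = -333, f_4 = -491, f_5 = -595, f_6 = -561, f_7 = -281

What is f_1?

D1: -152, -158, -104, 34, 280
D2: -6, 54, 138, 246
D3: 60, 84, 108
D4: 24, 24
The fourth differences are constant at 24.
Work back: 60 − 24 = 36;  -6 − 36 = -42;  -152 + 42 = -110;  -181 + 110 = -71

-71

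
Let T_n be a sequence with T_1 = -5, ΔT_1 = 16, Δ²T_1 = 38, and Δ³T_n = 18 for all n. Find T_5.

359

Build the table forward from the leading diagonal:
Third differences: 18, 18, 18, 18, 18
Second differences: 38, 56, 74, 92, 110
First differences: 16, 54, 110, 184, 276
T: -5, 11, 65, 175, 359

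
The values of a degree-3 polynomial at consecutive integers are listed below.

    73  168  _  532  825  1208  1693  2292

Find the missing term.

317

Using the last 5 terms:
293, 383, 485, 599
90, 102, 114
12, 12
Constant third difference = 12.
Extend backward: 90 − 12 = 78;  293 − 78 = 215;  532 − 215 = 317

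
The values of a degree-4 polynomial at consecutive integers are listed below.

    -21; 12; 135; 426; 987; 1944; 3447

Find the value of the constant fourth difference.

24

First differences: 33, 123, 291, 561, 957, 1503
Second differences: 90, 168, 270, 396, 546
Third differences: 78, 102, 126, 150
Fourth differences: 24, 24, 24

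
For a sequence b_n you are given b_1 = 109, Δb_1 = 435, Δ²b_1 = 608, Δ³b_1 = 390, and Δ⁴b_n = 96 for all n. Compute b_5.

Build the table forward from the leading diagonal:
Fourth differences: 96, 96, 96, 96, 96
Third differences: 390, 486, 582, 678, 774
Second differences: 608, 998, 1484, 2066, 2744
First differences: 435, 1043, 2041, 3525, 5591
b: 109, 544, 1587, 3628, 7153

7153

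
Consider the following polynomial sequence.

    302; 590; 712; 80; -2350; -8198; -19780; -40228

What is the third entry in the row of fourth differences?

First differences: 288, 122, -632, -2430, -5848, -11582, -20448
Second differences: -166, -754, -1798, -3418, -5734, -8866
Third differences: -588, -1044, -1620, -2316, -3132
Fourth differences: -456, -576, -696, -816
Fifth differences: -120, -120, -120

-696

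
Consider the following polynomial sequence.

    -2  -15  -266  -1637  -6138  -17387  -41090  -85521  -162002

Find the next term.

-285383

Δ: -13, -251, -1371, -4501, -11249, -23703, -44431, -76481
Δ²: -238, -1120, -3130, -6748, -12454, -20728, -32050
Δ³: -882, -2010, -3618, -5706, -8274, -11322
Δ⁴: -1128, -1608, -2088, -2568, -3048
Δ⁵: -480, -480, -480, -480
The fifth differences are constant (-480).
-3048 − 480 = -3528;  -11322 − 3528 = -14850;  -32050 − 14850 = -46900;  -76481 − 46900 = -123381;  -162002 − 123381 = -285383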